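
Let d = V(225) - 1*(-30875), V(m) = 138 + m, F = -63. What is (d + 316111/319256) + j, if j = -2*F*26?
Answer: 11019117695/319256 ≈ 34515.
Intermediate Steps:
j = 3276 (j = -2*(-63)*26 = 126*26 = 3276)
d = 31238 (d = (138 + 225) - 1*(-30875) = 363 + 30875 = 31238)
(d + 316111/319256) + j = (31238 + 316111/319256) + 3276 = 9973235039/319256 + 3276 = 11019117695/319256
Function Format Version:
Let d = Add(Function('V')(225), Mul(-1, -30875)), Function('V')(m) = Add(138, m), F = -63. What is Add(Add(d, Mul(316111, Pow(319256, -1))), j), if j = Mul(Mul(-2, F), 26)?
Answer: Rational(11019117695, 319256) ≈ 34515.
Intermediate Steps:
j = 3276 (j = Mul(Mul(-2, -63), 26) = Mul(126, 26) = 3276)
d = 31238 (d = Add(Add(138, 225), Mul(-1, -30875)) = Add(363, 30875) = 31238)
Add(Add(d, Mul(316111, Pow(319256, -1))), j) = Add(Add(31238, Mul(316111, Pow(319256, -1))), 3276) = Add(Add(31238, Mul(316111, Rational(1, 319256))), 3276) = Add(Add(31238, Rational(316111, 319256)), 3276) = Add(Rational(9973235039, 319256), 3276) = Rational(11019117695, 319256)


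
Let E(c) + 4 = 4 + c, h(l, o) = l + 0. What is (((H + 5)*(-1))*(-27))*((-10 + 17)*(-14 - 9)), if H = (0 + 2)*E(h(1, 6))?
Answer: -30429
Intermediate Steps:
h(l, o) = l
E(c) = c (E(c) = -4 + (4 + c) = c)
H = 2 (H = (0 + 2)*1 = 2*1 = 2)
(((H + 5)*(-1))*(-27))*((-10 + 17)*(-14 - 9)) = (((2 + 5)*(-1))*(-27))*((-10 + 17)*(-14 - 9)) = ((7*(-1))*(-27))*(7*(-23)) = -7*(-27)*(-161) = 189*(-161) = -30429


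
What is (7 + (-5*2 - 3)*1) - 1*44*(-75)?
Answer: 3294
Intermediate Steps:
(7 + (-5*2 - 3)*1) - 1*44*(-75) = (7 + (-10 - 3)*1) - 44*(-75) = (7 - 13*1) + 3300 = (7 - 13) + 3300 = -6 + 3300 = 3294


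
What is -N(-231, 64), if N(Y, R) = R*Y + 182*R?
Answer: 3136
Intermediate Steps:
N(Y, R) = 182*R + R*Y
-N(-231, 64) = -64*(182 - 231) = -64*(-49) = -1*(-3136) = 3136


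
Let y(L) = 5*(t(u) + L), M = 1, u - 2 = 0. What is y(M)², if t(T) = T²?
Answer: 625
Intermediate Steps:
u = 2 (u = 2 + 0 = 2)
y(L) = 20 + 5*L (y(L) = 5*(2² + L) = 5*(4 + L) = 20 + 5*L)
y(M)² = (20 + 5*1)² = (20 + 5)² = 25² = 625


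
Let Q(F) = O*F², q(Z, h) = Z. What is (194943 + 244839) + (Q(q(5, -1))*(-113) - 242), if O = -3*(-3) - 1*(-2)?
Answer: 408465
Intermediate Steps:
O = 11 (O = 9 + 2 = 11)
Q(F) = 11*F²
(194943 + 244839) + (Q(q(5, -1))*(-113) - 242) = (194943 + 244839) + ((11*5²)*(-113) - 242) = 439782 + ((11*25)*(-113) - 242) = 439782 + (275*(-113) - 242) = 439782 + (-31075 - 242) = 439782 - 31317 = 408465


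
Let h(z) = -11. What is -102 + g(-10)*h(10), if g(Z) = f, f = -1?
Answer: -91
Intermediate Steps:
g(Z) = -1
-102 + g(-10)*h(10) = -102 - 1*(-11) = -102 + 11 = -91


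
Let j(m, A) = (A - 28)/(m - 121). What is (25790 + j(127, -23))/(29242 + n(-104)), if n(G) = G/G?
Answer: 51563/58486 ≈ 0.88163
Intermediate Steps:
n(G) = 1
j(m, A) = (-28 + A)/(-121 + m)
(25790 + j(127, -23))/(29242 + n(-104)) = (25790 + (-28 - 23)/(-121 + 127))/(29242 + 1) = (25790 - 51/6)/29243 = (25790 + (⅙)*(-51))*(1/29243) = (25790 - 17/2)*(1/29243) = (51563/2)*(1/29243) = 51563/58486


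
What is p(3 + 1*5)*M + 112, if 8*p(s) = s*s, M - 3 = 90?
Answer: 856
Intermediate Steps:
M = 93 (M = 3 + 90 = 93)
p(s) = s**2/8 (p(s) = (s*s)/8 = s**2/8)
p(3 + 1*5)*M + 112 = ((3 + 1*5)**2/8)*93 + 112 = ((3 + 5)**2/8)*93 + 112 = ((1/8)*8**2)*93 + 112 = ((1/8)*64)*93 + 112 = 8*93 + 112 = 744 + 112 = 856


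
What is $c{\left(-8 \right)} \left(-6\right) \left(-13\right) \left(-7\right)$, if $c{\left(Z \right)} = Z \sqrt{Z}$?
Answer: $8736 i \sqrt{2} \approx 12355.0 i$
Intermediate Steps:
$c{\left(Z \right)} = Z^{\frac{3}{2}}$
$c{\left(-8 \right)} \left(-6\right) \left(-13\right) \left(-7\right) = \left(-8\right)^{\frac{3}{2}} \left(-6\right) \left(-13\right) \left(-7\right) = - 16 i \sqrt{2} \cdot 78 \left(-7\right) = - 16 i \sqrt{2} \left(-546\right) = 8736 i \sqrt{2}$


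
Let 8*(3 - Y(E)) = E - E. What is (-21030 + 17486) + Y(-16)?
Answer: -3541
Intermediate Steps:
Y(E) = 3 (Y(E) = 3 - (E - E)/8 = 3 - ⅛*0 = 3 + 0 = 3)
(-21030 + 17486) + Y(-16) = (-21030 + 17486) + 3 = -3544 + 3 = -3541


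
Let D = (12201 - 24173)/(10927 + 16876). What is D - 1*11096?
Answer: -308514060/27803 ≈ -11096.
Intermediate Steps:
D = -11972/27803 ≈ -0.43060
D - 1*11096 = -11972/27803 - 1*11096 = -11972/27803 - 11096 = -308514060/27803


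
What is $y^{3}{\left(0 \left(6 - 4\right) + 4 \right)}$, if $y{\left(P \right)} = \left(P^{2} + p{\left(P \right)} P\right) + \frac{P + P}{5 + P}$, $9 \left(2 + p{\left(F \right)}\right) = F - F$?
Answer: $\frac{512000}{729} \approx 702.33$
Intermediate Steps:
$p{\left(F \right)} = -2$ ($p{\left(F \right)} = -2 + \frac{F - F}{9} = -2 + \frac{1}{9} \cdot 0 = -2 + 0 = -2$)
$y{\left(P \right)} = P^{2} - 2 P + \frac{2 P}{5 + P}$ ($y{\left(P \right)} = \left(P^{2} - 2 P\right) + \frac{P + P}{5 + P} = \left(P^{2} - 2 P\right) + \frac{2 P}{5 + P} = P^{2} - 2 P + \frac{2 P}{5 + P}$)
$y^{3}{\left(0 \left(6 - 4\right) + 4 \right)} = \left(\frac{\left(0 \left(6 - 4\right) + 4\right) \left(-8 + \left(0 \left(6 - 4\right) + 4\right)^{2} + 3 \left(0 \left(6 - 4\right) + 4\right)\right)}{5 + \left(0 \left(6 - 4\right) + 4\right)}\right)^{3} = \left(\frac{\left(0 \cdot 2 + 4\right) \left(-8 + \left(0 \cdot 2 + 4\right)^{2} + 3 \left(0 \cdot 2 + 4\right)\right)}{5 + \left(0 \cdot 2 + 4\right)}\right)^{3} = \left(\frac{\left(0 + 4\right) \left(-8 + \left(0 + 4\right)^{2} + 3 \left(0 + 4\right)\right)}{5 + \left(0 + 4\right)}\right)^{3} = \left(\frac{4 \left(-8 + 4^{2} + 3 \cdot 4\right)}{5 + 4}\right)^{3} = \left(\frac{4 \left(-8 + 16 + 12\right)}{9}\right)^{3} = \left(4 \cdot \frac{1}{9} \cdot 20\right)^{3} = \left(\frac{80}{9}\right)^{3} = \frac{512000}{729}$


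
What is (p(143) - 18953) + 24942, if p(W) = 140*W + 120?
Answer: 26129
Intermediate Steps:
p(W) = 120 + 140*W
(p(143) - 18953) + 24942 = ((120 + 140*143) - 18953) + 24942 = ((120 + 20020) - 18953) + 24942 = (20140 - 18953) + 24942 = 1187 + 24942 = 26129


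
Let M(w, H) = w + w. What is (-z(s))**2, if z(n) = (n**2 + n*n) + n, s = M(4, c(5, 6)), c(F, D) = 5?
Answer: 18496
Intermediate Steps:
M(w, H) = 2*w
s = 8 (s = 2*4 = 8)
z(n) = n + 2*n**2 (z(n) = (n**2 + n**2) + n = 2*n**2 + n = n + 2*n**2)
(-z(s))**2 = (-8*(1 + 2*8))**2 = (-8*(1 + 16))**2 = (-8*17)**2 = (-1*136)**2 = (-136)**2 = 18496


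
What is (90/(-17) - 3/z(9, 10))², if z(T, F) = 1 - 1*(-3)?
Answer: 168921/4624 ≈ 36.531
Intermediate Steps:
z(T, F) = 4 (z(T, F) = 1 + 3 = 4)
(90/(-17) - 3/z(9, 10))² = (90/(-17) - 3/4)² = (90*(-1/17) - 3*¼)² = (-90/17 - ¾)² = (-411/68)² = 168921/4624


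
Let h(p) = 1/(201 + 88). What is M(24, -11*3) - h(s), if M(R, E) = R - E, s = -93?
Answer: 16472/289 ≈ 56.997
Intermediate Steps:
h(p) = 1/289
M(24, -11*3) - h(s) = (24 - (-11)*3) - 1*1/289 = (24 - 1*(-33)) - 1/289 = (24 + 33) - 1/289 = 57 - 1/289 = 16472/289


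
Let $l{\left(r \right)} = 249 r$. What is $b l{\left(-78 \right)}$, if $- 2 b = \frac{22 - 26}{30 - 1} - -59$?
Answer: $\frac{16576677}{29} \approx 5.7161 \cdot 10^{5}$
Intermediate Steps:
$b = - \frac{1707}{58}$ ($b = - \frac{\frac{22 - 26}{30 - 1} - -59}{2} = - \frac{- \frac{4}{29} + 59}{2} = \left(- \frac{1}{2}\right) \frac{1707}{29} = - \frac{1707}{58} \approx -29.431$)
$b l{\left(-78 \right)} = - \frac{1707 \cdot 249 \left(-78\right)}{58} = \left(- \frac{1707}{58}\right) \left(-19422\right) = \frac{16576677}{29}$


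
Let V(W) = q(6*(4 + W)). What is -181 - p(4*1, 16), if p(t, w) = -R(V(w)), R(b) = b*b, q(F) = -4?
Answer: -165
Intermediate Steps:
V(W) = -4
R(b) = b**2
p(t, w) = -16 (p(t, w) = -1*(-4)**2 = -1*16 = -16)
-181 - p(4*1, 16) = -181 - 1*(-16) = -181 + 16 = -165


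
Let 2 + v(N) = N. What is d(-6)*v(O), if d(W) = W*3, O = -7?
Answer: 162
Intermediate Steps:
v(N) = -2 + N
d(W) = 3*W
d(-6)*v(O) = (3*(-6))*(-2 - 7) = -18*(-9) = 162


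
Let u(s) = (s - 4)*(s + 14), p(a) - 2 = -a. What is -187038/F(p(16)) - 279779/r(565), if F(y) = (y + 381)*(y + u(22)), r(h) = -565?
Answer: 32496370846/65731535 ≈ 494.38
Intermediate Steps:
p(a) = 2 - a
u(s) = (-4 + s)*(14 + s)
F(y) = (381 + y)*(648 + y) (F(y) = (y + 381)*(y + (-56 + 22² + 10*22)) = (381 + y)*(y + (-56 + 484 + 220)) = (381 + y)*(y + 648) = (381 + y)*(648 + y))
-187038/F(p(16)) - 279779/r(565) = -187038/(246888 + (2 - 1*16)² + 1029*(2 - 1*16)) - 279779/(-565) = -187038/(246888 + (2 - 16)² + 1029*(2 - 16)) - 279779*(-1/565) = -187038/(246888 + (-14)² + 1029*(-14)) + 279779/565 = -187038/(246888 + 196 - 14406) + 279779/565 = -187038/232678 + 279779/565 = -187038*1/232678 + 279779/565 = -93519/116339 + 279779/565 = 32496370846/65731535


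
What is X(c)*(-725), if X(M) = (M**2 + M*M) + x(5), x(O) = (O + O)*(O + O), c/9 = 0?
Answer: -72500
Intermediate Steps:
c = 0 (c = 9*0 = 0)
x(O) = 4*O**2 (x(O) = (2*O)*(2*O) = 4*O**2)
X(M) = 100 + 2*M**2 (X(M) = (M**2 + M*M) + 4*5**2 = (M**2 + M**2) + 4*25 = 2*M**2 + 100 = 100 + 2*M**2)
X(c)*(-725) = (100 + 2*0**2)*(-725) = (100 + 2*0)*(-725) = (100 + 0)*(-725) = 100*(-725) = -72500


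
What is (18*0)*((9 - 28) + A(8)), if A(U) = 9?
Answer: 0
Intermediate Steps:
(18*0)*((9 - 28) + A(8)) = (18*0)*((9 - 28) + 9) = 0*(-19 + 9) = 0*(-10) = 0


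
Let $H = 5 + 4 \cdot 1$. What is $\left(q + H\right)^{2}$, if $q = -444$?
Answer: $189225$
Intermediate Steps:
$H = 9$ ($H = 5 + 4 = 9$)
$\left(q + H\right)^{2} = \left(-444 + 9\right)^{2} = \left(-435\right)^{2} = 189225$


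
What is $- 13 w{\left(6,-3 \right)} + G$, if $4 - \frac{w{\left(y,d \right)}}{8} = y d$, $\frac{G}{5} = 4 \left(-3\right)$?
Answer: $-2348$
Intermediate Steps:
$G = -60$ ($G = 5 \cdot 4 \left(-3\right) = 5 \left(-12\right) = -60$)
$w{\left(y,d \right)} = 32 - 8 d y$ ($w{\left(y,d \right)} = 32 - 8 y d = 32 - 8 d y$)
$- 13 w{\left(6,-3 \right)} + G = - 13 \left(32 - \left(-24\right) 6\right) - 60 = - 13 \left(32 + 144\right) - 60 = \left(-13\right) 176 - 60 = -2288 - 60 = -2348$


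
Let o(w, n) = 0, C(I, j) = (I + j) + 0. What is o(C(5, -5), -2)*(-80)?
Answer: 0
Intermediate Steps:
C(I, j) = I + j
o(C(5, -5), -2)*(-80) = 0*(-80) = 0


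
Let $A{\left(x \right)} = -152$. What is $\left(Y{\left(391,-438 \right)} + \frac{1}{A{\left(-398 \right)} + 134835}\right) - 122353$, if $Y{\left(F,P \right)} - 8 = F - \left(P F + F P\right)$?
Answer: $\frac{29705951847}{134683} \approx 2.2056 \cdot 10^{5}$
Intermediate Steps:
$Y{\left(F,P \right)} = 8 + F - 2 F P$ ($Y{\left(F,P \right)} = 8 - \left(- F + F P + P F\right) = 8 - \left(- F + 2 F P\right) = 8 + F - 2 F P$)
$\left(Y{\left(391,-438 \right)} + \frac{1}{A{\left(-398 \right)} + 134835}\right) - 122353 = \left(\left(8 + 391 - 782 \left(-438\right)\right) + \frac{1}{-152 + 134835}\right) - 122353 = \left(\left(8 + 391 + 342516\right) + \frac{1}{134683}\right) - 122353 = \left(342915 + \frac{1}{134683}\right) - 122353 = \frac{46184820946}{134683} - 122353 = \frac{29705951847}{134683}$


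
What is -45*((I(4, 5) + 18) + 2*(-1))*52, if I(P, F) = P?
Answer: -46800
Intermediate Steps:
-45*((I(4, 5) + 18) + 2*(-1))*52 = -45*((4 + 18) + 2*(-1))*52 = -45*(22 - 2)*52 = -45*20*52 = -900*52 = -46800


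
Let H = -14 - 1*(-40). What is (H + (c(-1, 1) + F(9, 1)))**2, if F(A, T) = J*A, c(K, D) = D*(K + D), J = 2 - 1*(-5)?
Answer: 7921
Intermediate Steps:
J = 7 (J = 2 + 5 = 7)
c(K, D) = D*(D + K)
H = 26 (H = -14 + 40 = 26)
F(A, T) = 7*A
(H + (c(-1, 1) + F(9, 1)))**2 = (26 + (1*(1 - 1) + 7*9))**2 = (26 + (1*0 + 63))**2 = (26 + (0 + 63))**2 = (26 + 63)**2 = 89**2 = 7921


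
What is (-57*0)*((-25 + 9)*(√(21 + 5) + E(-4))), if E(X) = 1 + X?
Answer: 0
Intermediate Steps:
(-57*0)*((-25 + 9)*(√(21 + 5) + E(-4))) = (-57*0)*((-25 + 9)*(√(21 + 5) + (1 - 4))) = 0*(-16*(√26 - 3)) = 0*(-16*(-3 + √26)) = 0*(48 - 16*√26) = 0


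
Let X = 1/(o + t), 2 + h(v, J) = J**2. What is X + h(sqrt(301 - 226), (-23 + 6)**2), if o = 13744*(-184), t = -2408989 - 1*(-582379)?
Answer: 363767505613/4355506 ≈ 83519.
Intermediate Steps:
h(v, J) = -2 + J**2
t = -1826610 (t = -2408989 + 582379 = -1826610)
o = -2528896
X = -1/4355506 (X = 1/(-2528896 - 1826610) = 1/(-4355506) = -1/4355506 ≈ -2.2959e-7)
X + h(sqrt(301 - 226), (-23 + 6)**2) = -1/4355506 + (-2 + ((-23 + 6)**2)**2) = -1/4355506 + (-2 + ((-17)**2)**2) = -1/4355506 + (-2 + 289**2) = -1/4355506 + (-2 + 83521) = -1/4355506 + 83519 = 363767505613/4355506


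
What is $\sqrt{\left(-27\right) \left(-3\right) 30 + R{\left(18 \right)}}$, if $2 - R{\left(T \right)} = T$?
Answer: $\sqrt{2414} \approx 49.132$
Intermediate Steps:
$R{\left(T \right)} = 2 - T$
$\sqrt{\left(-27\right) \left(-3\right) 30 + R{\left(18 \right)}} = \sqrt{\left(-27\right) \left(-3\right) 30 + \left(2 - 18\right)} = \sqrt{81 \cdot 30 + \left(2 - 18\right)} = \sqrt{2430 - 16} = \sqrt{2414}$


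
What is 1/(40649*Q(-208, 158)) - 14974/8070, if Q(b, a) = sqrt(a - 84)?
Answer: -7487/4035 + sqrt(74)/3008026 ≈ -1.8555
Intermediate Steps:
Q(b, a) = sqrt(-84 + a)
1/(40649*Q(-208, 158)) - 14974/8070 = 1/(40649*(sqrt(-84 + 158))) - 14974/8070 = 1/(40649*(sqrt(74))) - 14974*1/8070 = (sqrt(74)/74)/40649 - 7487/4035 = sqrt(74)/3008026 - 7487/4035 = -7487/4035 + sqrt(74)/3008026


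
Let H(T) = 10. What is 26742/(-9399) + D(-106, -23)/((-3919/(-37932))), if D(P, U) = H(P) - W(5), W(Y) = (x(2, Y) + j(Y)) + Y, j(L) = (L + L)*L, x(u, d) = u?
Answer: -5620458898/12278227 ≈ -457.76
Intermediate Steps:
j(L) = 2*L**2 (j(L) = (2*L)*L = 2*L**2)
W(Y) = 2 + Y + 2*Y**2 (W(Y) = (2 + 2*Y**2) + Y = 2 + Y + 2*Y**2)
D(P, U) = -47 (D(P, U) = 10 - (2 + 5 + 2*5**2) = 10 - (2 + 5 + 2*25) = 10 - (2 + 5 + 50) = 10 - 1*57 = 10 - 57 = -47)
26742/(-9399) + D(-106, -23)/((-3919/(-37932))) = 26742/(-9399) - 47/((-3919/(-37932))) = 26742*(-1/9399) - 47/((-3919*(-1/37932))) = -8914/3133 - 47/3919/37932 = -8914/3133 - 47*37932/3919 = -8914/3133 - 1782804/3919 = -5620458898/12278227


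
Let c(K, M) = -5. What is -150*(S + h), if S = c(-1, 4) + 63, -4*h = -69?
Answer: -22575/2 ≈ -11288.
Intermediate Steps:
h = 69/4 (h = -¼*(-69) = 69/4 ≈ 17.250)
S = 58 (S = -5 + 63 = 58)
-150*(S + h) = -150*(58 + 69/4) = -150*301/4 = -22575/2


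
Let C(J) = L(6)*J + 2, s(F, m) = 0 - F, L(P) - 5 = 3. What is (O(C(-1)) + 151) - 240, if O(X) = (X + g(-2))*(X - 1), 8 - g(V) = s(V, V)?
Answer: -89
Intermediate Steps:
L(P) = 8 (L(P) = 5 + 3 = 8)
s(F, m) = -F
g(V) = 8 + V (g(V) = 8 - (-1)*V = 8 + V)
C(J) = 2 + 8*J (C(J) = 8*J + 2 = 2 + 8*J)
O(X) = (-1 + X)*(6 + X) (O(X) = (X + (8 - 2))*(X - 1) = (X + 6)*(-1 + X) = (6 + X)*(-1 + X) = (-1 + X)*(6 + X))
(O(C(-1)) + 151) - 240 = ((-6 + (2 + 8*(-1))² + 5*(2 + 8*(-1))) + 151) - 240 = ((-6 + (2 - 8)² + 5*(2 - 8)) + 151) - 240 = ((-6 + (-6)² + 5*(-6)) + 151) - 240 = ((-6 + 36 - 30) + 151) - 240 = (0 + 151) - 240 = 151 - 240 = -89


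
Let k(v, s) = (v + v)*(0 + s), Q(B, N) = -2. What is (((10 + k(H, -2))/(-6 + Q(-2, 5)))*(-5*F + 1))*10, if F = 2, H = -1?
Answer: 315/2 ≈ 157.50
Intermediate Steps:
k(v, s) = 2*s*v (k(v, s) = (2*v)*s = 2*s*v)
(((10 + k(H, -2))/(-6 + Q(-2, 5)))*(-5*F + 1))*10 = (((10 + 2*(-2)*(-1))/(-6 - 2))*(-5*2 + 1))*10 = (((10 + 4)/(-8))*(-10 + 1))*10 = ((14*(-⅛))*(-9))*10 = -7/4*(-9)*10 = (63/4)*10 = 315/2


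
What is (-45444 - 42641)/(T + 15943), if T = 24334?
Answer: -88085/40277 ≈ -2.1870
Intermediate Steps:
(-45444 - 42641)/(T + 15943) = (-45444 - 42641)/(24334 + 15943) = -88085/40277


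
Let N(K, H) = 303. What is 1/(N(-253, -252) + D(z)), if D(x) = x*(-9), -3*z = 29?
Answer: 1/390 ≈ 0.0025641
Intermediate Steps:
z = -29/3 (z = -⅓*29 = -29/3 ≈ -9.6667)
D(x) = -9*x
1/(N(-253, -252) + D(z)) = 1/(303 - 9*(-29/3)) = 1/(303 + 87) = 1/390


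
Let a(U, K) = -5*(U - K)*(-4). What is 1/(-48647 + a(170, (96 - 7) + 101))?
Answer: -1/49047 ≈ -2.0389e-5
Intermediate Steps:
a(U, K) = -20*K + 20*U (a(U, K) = (-5*U + 5*K)*(-4) = -20*K + 20*U)
1/(-48647 + a(170, (96 - 7) + 101)) = 1/(-48647 + (-20*((96 - 7) + 101) + 20*170)) = 1/(-48647 + (-20*(89 + 101) + 3400)) = 1/(-48647 + (-20*190 + 3400)) = 1/(-48647 + (-3800 + 3400)) = 1/(-48647 - 400) = 1/(-49047) = -1/49047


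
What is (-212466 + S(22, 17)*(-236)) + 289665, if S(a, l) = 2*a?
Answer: 66815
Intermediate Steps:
(-212466 + S(22, 17)*(-236)) + 289665 = (-212466 + (2*22)*(-236)) + 289665 = (-212466 + 44*(-236)) + 289665 = (-212466 - 10384) + 289665 = -222850 + 289665 = 66815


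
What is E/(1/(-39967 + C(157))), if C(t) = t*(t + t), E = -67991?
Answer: -634424021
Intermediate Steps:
C(t) = 2*t**2 (C(t) = t*(2*t) = 2*t**2)
E/(1/(-39967 + C(157))) = -67991/(1/(-39967 + 2*157**2)) = -67991/(1/(-39967 + 2*24649)) = -67991/(1/(-39967 + 49298)) = -67991/(1/9331) = -67991/1/9331 = -67991*9331 = -634424021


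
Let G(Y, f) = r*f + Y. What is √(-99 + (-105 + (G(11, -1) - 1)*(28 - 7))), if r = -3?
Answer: √69 ≈ 8.3066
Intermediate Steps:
G(Y, f) = Y - 3*f (G(Y, f) = -3*f + Y = Y - 3*f)
√(-99 + (-105 + (G(11, -1) - 1)*(28 - 7))) = √(-99 + (-105 + ((11 - 3*(-1)) - 1)*(28 - 7))) = √(-99 + (-105 + ((11 + 3) - 1)*21)) = √(-99 + (-105 + (14 - 1)*21)) = √(-99 + (-105 + 13*21)) = √(-99 + (-105 + 273)) = √(-99 + 168) = √69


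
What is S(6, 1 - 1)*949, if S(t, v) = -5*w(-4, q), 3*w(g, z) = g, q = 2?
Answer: 18980/3 ≈ 6326.7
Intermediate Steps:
w(g, z) = g/3
S(t, v) = 20/3 (S(t, v) = -5*(-4)/3 = -5*(-4/3) = 20/3)
S(6, 1 - 1)*949 = (20/3)*949 = 18980/3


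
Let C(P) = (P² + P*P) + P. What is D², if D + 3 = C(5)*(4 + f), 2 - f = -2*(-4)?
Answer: 12769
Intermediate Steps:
f = -6 (f = 2 - (-2)*(-4) = 2 - 1*8 = 2 - 8 = -6)
C(P) = P + 2*P² (C(P) = (P² + P²) + P = 2*P² + P = P + 2*P²)
D = -113 (D = -3 + (5*(1 + 2*5))*(4 - 6) = -3 + (5*(1 + 10))*(-2) = -3 + (5*11)*(-2) = -3 + 55*(-2) = -3 - 110 = -113)
D² = (-113)² = 12769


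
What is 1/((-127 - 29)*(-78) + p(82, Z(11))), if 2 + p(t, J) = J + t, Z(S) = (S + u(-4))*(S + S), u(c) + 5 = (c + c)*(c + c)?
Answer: 1/13788 ≈ 7.2527e-5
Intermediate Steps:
u(c) = -5 + 4*c**2 (u(c) = -5 + (c + c)*(c + c) = -5 + (2*c)*(2*c) = -5 + 4*c**2)
Z(S) = 2*S*(59 + S) (Z(S) = (S + (-5 + 4*(-4)**2))*(S + S) = (S + (-5 + 4*16))*(2*S) = (S + (-5 + 64))*(2*S) = (S + 59)*(2*S) = (59 + S)*(2*S) = 2*S*(59 + S))
p(t, J) = -2 + J + t (p(t, J) = -2 + (J + t) = -2 + J + t)
1/((-127 - 29)*(-78) + p(82, Z(11))) = 1/((-127 - 29)*(-78) + (-2 + 2*11*(59 + 11) + 82)) = 1/(-156*(-78) + (-2 + 2*11*70 + 82)) = 1/(12168 + (-2 + 1540 + 82)) = 1/(12168 + 1620) = 1/13788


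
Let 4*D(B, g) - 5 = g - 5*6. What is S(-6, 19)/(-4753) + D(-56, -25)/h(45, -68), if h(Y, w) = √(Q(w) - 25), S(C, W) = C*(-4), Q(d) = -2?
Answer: -24/4753 + 25*I*√3/18 ≈ -0.0050494 + 2.4056*I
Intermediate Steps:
S(C, W) = -4*C
h(Y, w) = 3*I*√3 (h(Y, w) = √(-2 - 25) = √(-27) = 3*I*√3)
D(B, g) = -25/4 + g/4 (D(B, g) = 5/4 + (g - 5*6)/4 = 5/4 + (g - 30)/4 = 5/4 + (-30 + g)/4 = 5/4 + (-15/2 + g/4) = -25/4 + g/4)
S(-6, 19)/(-4753) + D(-56, -25)/h(45, -68) = -4*(-6)/(-4753) + (-25/4 + (¼)*(-25))/((3*I*√3)) = 24*(-1/4753) + (-25/4 - 25/4)*(-I*√3/9) = -24/4753 - (-25)*I*√3/18 = -24/4753 + 25*I*√3/18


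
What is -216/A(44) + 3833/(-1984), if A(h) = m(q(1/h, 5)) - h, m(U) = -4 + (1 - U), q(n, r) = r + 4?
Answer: 26737/13888 ≈ 1.9252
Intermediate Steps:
q(n, r) = 4 + r
m(U) = -3 - U
A(h) = -12 - h (A(h) = (-3 - (4 + 5)) - h = (-3 - 1*9) - h = (-3 - 9) - h = -12 - h)
-216/A(44) + 3833/(-1984) = -216/(-12 - 1*44) + 3833/(-1984) = -216/(-12 - 44) + 3833*(-1/1984) = -216/(-56) - 3833/1984 = -216*(-1/56) - 3833/1984 = 27/7 - 3833/1984 = 26737/13888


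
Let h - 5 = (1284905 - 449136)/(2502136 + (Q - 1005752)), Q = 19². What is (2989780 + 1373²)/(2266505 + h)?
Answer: 7296495671205/3392388345719 ≈ 2.1508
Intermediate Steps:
Q = 361
h = 8319494/1496745 (h = 5 + (1284905 - 449136)/(2502136 + (361 - 1005752)) = 5 + 835769/(2502136 - 1005391) = 5 + 835769/1496745 = 8319494/1496745 ≈ 5.5584)
(2989780 + 1373²)/(2266505 + h) = (2989780 + 1373²)/(2266505 + 8319494/1496745) = (2989780 + 1885129)/(3392388345719/1496745) = 4874909*(1496745/3392388345719) = 7296495671205/3392388345719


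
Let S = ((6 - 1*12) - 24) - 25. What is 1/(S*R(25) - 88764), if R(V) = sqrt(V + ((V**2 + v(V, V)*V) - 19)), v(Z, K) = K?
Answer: -22191/1968812074 + 55*sqrt(314)/3937624148 ≈ -1.1024e-5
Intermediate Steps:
R(V) = sqrt(-19 + V + 2*V**2) (R(V) = sqrt(V + ((V**2 + V*V) - 19)) = sqrt(V + ((V**2 + V**2) - 19)) = sqrt(V + (2*V**2 - 19)) = sqrt(V + (-19 + 2*V**2)) = sqrt(-19 + V + 2*V**2))
S = -55 (S = ((6 - 12) - 24) - 25 = (-6 - 24) - 25 = -30 - 25 = -55)
1/(S*R(25) - 88764) = 1/(-55*sqrt(-19 + 25 + 2*25**2) - 88764) = 1/(-55*sqrt(-19 + 25 + 2*625) - 88764) = 1/(-55*sqrt(-19 + 25 + 1250) - 88764) = 1/(-110*sqrt(314) - 88764) = 1/(-88764 - 110*sqrt(314))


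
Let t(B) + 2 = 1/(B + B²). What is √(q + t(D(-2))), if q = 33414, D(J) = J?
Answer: 45*√66/2 ≈ 182.79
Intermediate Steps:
t(B) = -2 + 1/(B + B²)
√(q + t(D(-2))) = √(33414 + (1 - 2*(-2) - 2*(-2)²)/((-2)*(1 - 2))) = √(33414 - ½*(1 + 4 - 2*4)/(-1)) = √(33414 - ½*(-1)*(1 + 4 - 8)) = √(33414 - ½*(-1)*(-3)) = √(33414 - 3/2) = √(66825/2) = 45*√66/2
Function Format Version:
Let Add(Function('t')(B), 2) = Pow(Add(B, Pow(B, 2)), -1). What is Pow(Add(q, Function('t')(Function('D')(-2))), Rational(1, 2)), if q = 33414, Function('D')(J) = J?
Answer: Mul(Rational(45, 2), Pow(66, Rational(1, 2))) ≈ 182.79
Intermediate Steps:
Function('t')(B) = Add(-2, Pow(Add(B, Pow(B, 2)), -1))
Pow(Add(q, Function('t')(Function('D')(-2))), Rational(1, 2)) = Pow(Add(33414, Mul(Pow(-2, -1), Pow(Add(1, -2), -1), Add(1, Mul(-2, -2), Mul(-2, Pow(-2, 2))))), Rational(1, 2)) = Pow(Add(33414, Mul(Rational(-1, 2), Pow(-1, -1), Add(1, 4, Mul(-2, 4)))), Rational(1, 2)) = Pow(Add(33414, Mul(Rational(-1, 2), -1, Add(1, 4, -8))), Rational(1, 2)) = Pow(Add(33414, Mul(Rational(-1, 2), -1, -3)), Rational(1, 2)) = Pow(Add(33414, Rational(-3, 2)), Rational(1, 2)) = Pow(Rational(66825, 2), Rational(1, 2)) = Mul(Rational(45, 2), Pow(66, Rational(1, 2)))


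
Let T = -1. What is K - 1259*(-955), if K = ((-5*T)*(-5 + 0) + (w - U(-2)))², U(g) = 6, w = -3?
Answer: 1203501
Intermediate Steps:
K = 1156 (K = ((-5*(-1))*(-5 + 0) + (-3 - 1*6))² = (5*(-5) + (-3 - 6))² = (-25 - 9)² = (-34)² = 1156)
K - 1259*(-955) = 1156 - 1259*(-955) = 1156 + 1202345 = 1203501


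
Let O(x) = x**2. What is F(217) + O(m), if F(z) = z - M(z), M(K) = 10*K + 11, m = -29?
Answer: -1123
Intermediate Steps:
M(K) = 11 + 10*K
F(z) = -11 - 9*z (F(z) = z - (11 + 10*z) = z + (-11 - 10*z) = -11 - 9*z)
F(217) + O(m) = (-11 - 9*217) + (-29)**2 = (-11 - 1953) + 841 = -1964 + 841 = -1123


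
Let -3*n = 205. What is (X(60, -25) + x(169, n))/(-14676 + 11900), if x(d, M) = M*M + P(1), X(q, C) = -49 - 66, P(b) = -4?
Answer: -20477/12492 ≈ -1.6392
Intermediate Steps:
n = -205/3 (n = -⅓*205 = -205/3 ≈ -68.333)
X(q, C) = -115
x(d, M) = -4 + M² (x(d, M) = M*M - 4 = M² - 4 = -4 + M²)
(X(60, -25) + x(169, n))/(-14676 + 11900) = (-115 + (-4 + (-205/3)²))/(-14676 + 11900) = (-115 + (-4 + 42025/9))/(-2776) = (-115 + 41989/9)*(-1/2776) = (40954/9)*(-1/2776) = -20477/12492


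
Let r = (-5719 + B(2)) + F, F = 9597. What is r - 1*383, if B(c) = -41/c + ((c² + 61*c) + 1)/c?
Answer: 3538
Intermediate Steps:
B(c) = -41/c + (1 + c² + 61*c)/c
r = 3921 (r = (-5719 + (61 + 2 - 40/2)) + 9597 = (-5719 + (61 + 2 - 40*½)) + 9597 = (-5719 + (61 + 2 - 20)) + 9597 = (-5719 + 43) + 9597 = -5676 + 9597 = 3921)
r - 1*383 = 3921 - 1*383 = 3921 - 383 = 3538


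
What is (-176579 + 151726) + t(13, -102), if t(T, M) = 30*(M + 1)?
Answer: -27883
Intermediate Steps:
t(T, M) = 30 + 30*M (t(T, M) = 30*(1 + M) = 30 + 30*M)
(-176579 + 151726) + t(13, -102) = (-176579 + 151726) + (30 + 30*(-102)) = -24853 + (30 - 3060) = -24853 - 3030 = -27883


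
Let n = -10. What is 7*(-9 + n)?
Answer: -133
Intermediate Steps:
7*(-9 + n) = 7*(-9 - 10) = 7*(-19) = -133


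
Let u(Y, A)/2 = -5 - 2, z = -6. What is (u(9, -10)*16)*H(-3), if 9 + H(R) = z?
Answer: 3360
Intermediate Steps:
u(Y, A) = -14 (u(Y, A) = 2*(-5 - 2) = 2*(-7) = -14)
H(R) = -15 (H(R) = -9 - 6 = -15)
(u(9, -10)*16)*H(-3) = -14*16*(-15) = -224*(-15) = 3360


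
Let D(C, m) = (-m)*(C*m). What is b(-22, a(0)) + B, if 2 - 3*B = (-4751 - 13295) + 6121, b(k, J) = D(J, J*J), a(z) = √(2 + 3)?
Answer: 11927/3 - 25*√5 ≈ 3919.8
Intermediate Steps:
a(z) = √5
D(C, m) = -C*m²
b(k, J) = -J⁵ (b(k, J) = -J*(J*J)² = -J*(J²)² = -J*J⁴ = -J⁵)
B = 11927/3 (B = ⅔ - ((-4751 - 13295) + 6121)/3 = ⅔ - (-18046 + 6121)/3 = ⅔ - ⅓*(-11925) = ⅔ + 3975 = 11927/3 ≈ 3975.7)
b(-22, a(0)) + B = -(√5)⁵ + 11927/3 = -25*√5 + 11927/3 = 11927/3 - 25*√5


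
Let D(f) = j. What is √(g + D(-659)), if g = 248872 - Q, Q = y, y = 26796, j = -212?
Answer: 2*√55466 ≈ 471.02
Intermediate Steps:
D(f) = -212
Q = 26796
g = 222076 (g = 248872 - 1*26796 = 248872 - 26796 = 222076)
√(g + D(-659)) = √(222076 - 212) = √221864 = 2*√55466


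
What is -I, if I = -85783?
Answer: 85783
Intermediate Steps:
-I = -1*(-85783) = 85783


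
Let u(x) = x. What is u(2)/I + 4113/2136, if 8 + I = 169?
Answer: 222155/114632 ≈ 1.9380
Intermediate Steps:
I = 161 (I = -8 + 169 = 161)
u(2)/I + 4113/2136 = 2/161 + 4113/2136 = 2*(1/161) + 4113*(1/2136) = 2/161 + 1371/712 = 222155/114632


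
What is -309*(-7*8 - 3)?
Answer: 18231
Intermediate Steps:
-309*(-7*8 - 3) = -309*(-56 - 3) = -309*(-59) = 18231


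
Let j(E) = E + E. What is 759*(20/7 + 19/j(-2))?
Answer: -40227/28 ≈ -1436.7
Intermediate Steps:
j(E) = 2*E
759*(20/7 + 19/j(-2)) = 759*(20/7 + 19/((2*(-2)))) = 759*(20*(⅐) + 19/(-4)) = 759*(20/7 + 19*(-¼)) = 759*(20/7 - 19/4) = 759*(-53/28) = -40227/28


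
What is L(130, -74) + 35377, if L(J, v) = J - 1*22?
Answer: 35485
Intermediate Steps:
L(J, v) = -22 + J (L(J, v) = J - 22 = -22 + J)
L(130, -74) + 35377 = (-22 + 130) + 35377 = 108 + 35377 = 35485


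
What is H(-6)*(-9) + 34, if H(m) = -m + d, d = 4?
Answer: -56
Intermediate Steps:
H(m) = 4 - m (H(m) = -m + 4 = 4 - m)
H(-6)*(-9) + 34 = (4 - 1*(-6))*(-9) + 34 = (4 + 6)*(-9) + 34 = 10*(-9) + 34 = -90 + 34 = -56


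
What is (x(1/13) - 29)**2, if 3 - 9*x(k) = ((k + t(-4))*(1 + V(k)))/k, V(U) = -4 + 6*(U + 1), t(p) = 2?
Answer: 2319529/1521 ≈ 1525.0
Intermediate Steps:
V(U) = 2 + 6*U (V(U) = -4 + 6*(1 + U) = -4 + (6 + 6*U) = 2 + 6*U)
x(k) = 1/3 - (2 + k)*(3 + 6*k)/(9*k) (x(k) = 1/3 - (k + 2)*(1 + (2 + 6*k))/(9*k) = 1/3 - (2 + k)*(3 + 6*k)/(9*k))
(x(1/13) - 29)**2 = (2*(-1 - (1/13)**2 - 2/13)/(3*(1/13)) - 29)**2 = (2*(-1 - (1/13)**2 - 2*1/13)/(3*(1/13)) - 29)**2 = ((2/3)*13*(-1 - 1*1/169 - 2/13) - 29)**2 = ((2/3)*13*(-1 - 1/169 - 2/13) - 29)**2 = ((2/3)*13*(-196/169) - 29)**2 = (-392/39 - 29)**2 = (-1523/39)**2 = 2319529/1521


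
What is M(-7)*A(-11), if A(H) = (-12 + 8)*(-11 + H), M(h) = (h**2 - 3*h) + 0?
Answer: 6160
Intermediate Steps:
M(h) = h**2 - 3*h
A(H) = 44 - 4*H (A(H) = -4*(-11 + H) = 44 - 4*H)
M(-7)*A(-11) = (-7*(-3 - 7))*(44 - 4*(-11)) = (-7*(-10))*(44 + 44) = 70*88 = 6160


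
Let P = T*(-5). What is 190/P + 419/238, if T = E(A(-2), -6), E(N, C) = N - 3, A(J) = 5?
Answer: -4103/238 ≈ -17.240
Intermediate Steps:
E(N, C) = -3 + N
T = 2 (T = -3 + 5 = 2)
P = -10 (P = 2*(-5) = -10)
190/P + 419/238 = 190/(-10) + 419/238 = 190*(-1/10) + 419*(1/238) = -19 + 419/238 = -4103/238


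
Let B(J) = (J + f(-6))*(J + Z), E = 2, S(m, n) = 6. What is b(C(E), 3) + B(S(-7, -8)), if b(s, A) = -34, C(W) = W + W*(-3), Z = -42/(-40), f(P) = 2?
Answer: 112/5 ≈ 22.400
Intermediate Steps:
Z = 21/20 (Z = -42*(-1/40) = 21/20 ≈ 1.0500)
B(J) = (2 + J)*(21/20 + J) (B(J) = (J + 2)*(J + 21/20) = (2 + J)*(21/20 + J))
C(W) = -2*W (C(W) = W - 3*W = -2*W)
b(C(E), 3) + B(S(-7, -8)) = -34 + (21/10 + 6² + (61/20)*6) = -34 + (21/10 + 36 + 183/10) = -34 + 282/5 = 112/5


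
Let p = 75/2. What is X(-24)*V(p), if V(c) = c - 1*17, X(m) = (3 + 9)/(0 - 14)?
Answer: -123/7 ≈ -17.571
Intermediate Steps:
p = 75/2 (p = 75*(½) = 75/2 ≈ 37.500)
X(m) = -6/7 (X(m) = 12/(-14) = 12*(-1/14) = -6/7)
V(c) = -17 + c (V(c) = c - 17 = -17 + c)
X(-24)*V(p) = -6*(-17 + 75/2)/7 = -6/7*41/2 = -123/7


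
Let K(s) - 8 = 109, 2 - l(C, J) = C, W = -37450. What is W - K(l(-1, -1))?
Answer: -37567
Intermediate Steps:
l(C, J) = 2 - C
K(s) = 117 (K(s) = 8 + 109 = 117)
W - K(l(-1, -1)) = -37450 - 1*117 = -37450 - 117 = -37567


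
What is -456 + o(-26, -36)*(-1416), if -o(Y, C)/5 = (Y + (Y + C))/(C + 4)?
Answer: 19014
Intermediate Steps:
o(Y, C) = -5*(C + 2*Y)/(4 + C) (o(Y, C) = -5*(Y + (Y + C))/(C + 4) = -5*(Y + (C + Y))/(4 + C) = -5*(C + 2*Y)/(4 + C))
-456 + o(-26, -36)*(-1416) = -456 + (5*(-1*(-36) - 2*(-26))/(4 - 36))*(-1416) = -456 + (5*(36 + 52)/(-32))*(-1416) = -456 + (5*(-1/32)*88)*(-1416) = -456 - 55/4*(-1416) = -456 + 19470 = 19014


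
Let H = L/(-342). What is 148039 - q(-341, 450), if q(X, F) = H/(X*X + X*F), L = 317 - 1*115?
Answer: 940920931960/6355899 ≈ 1.4804e+5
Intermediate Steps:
L = 202 (L = 317 - 115 = 202)
H = -101/171 (H = 202/(-342) = 202*(-1/342) = -101/171 ≈ -0.59064)
q(X, F) = -101/(171*(X² + F*X)) (q(X, F) = -101/(171*(X*X + X*F)) = -101/(171*(X² + F*X)))
148039 - q(-341, 450) = 148039 - (-101)/(171*(-341)*(450 - 341)) = 148039 - (-101)*(-1)/(171*341*109) = 148039 - 1*101/6355899 = 148039 - 101/6355899 = 940920931960/6355899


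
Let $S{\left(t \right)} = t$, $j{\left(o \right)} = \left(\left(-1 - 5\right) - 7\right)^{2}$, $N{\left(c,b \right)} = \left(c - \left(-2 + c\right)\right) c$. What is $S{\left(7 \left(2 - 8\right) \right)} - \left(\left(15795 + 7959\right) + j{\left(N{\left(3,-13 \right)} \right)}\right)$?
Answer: $-23965$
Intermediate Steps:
$N{\left(c,b \right)} = 2 c$
$j{\left(o \right)} = 169$ ($j{\left(o \right)} = \left(-6 - 7\right)^{2} = \left(-13\right)^{2} = 169$)
$S{\left(7 \left(2 - 8\right) \right)} - \left(\left(15795 + 7959\right) + j{\left(N{\left(3,-13 \right)} \right)}\right) = 7 \left(2 - 8\right) - \left(\left(15795 + 7959\right) + 169\right) = 7 \left(-6\right) - \left(23754 + 169\right) = -42 - 23923 = -23965$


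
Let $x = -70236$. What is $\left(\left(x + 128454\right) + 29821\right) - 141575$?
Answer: $-53536$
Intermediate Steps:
$\left(\left(x + 128454\right) + 29821\right) - 141575 = \left(\left(-70236 + 128454\right) + 29821\right) - 141575 = \left(58218 + 29821\right) - 141575 = 88039 - 141575 = -53536$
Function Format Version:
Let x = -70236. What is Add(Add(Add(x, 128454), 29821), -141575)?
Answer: -53536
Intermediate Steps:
Add(Add(Add(x, 128454), 29821), -141575) = Add(Add(Add(-70236, 128454), 29821), -141575) = Add(Add(58218, 29821), -141575) = Add(88039, -141575) = -53536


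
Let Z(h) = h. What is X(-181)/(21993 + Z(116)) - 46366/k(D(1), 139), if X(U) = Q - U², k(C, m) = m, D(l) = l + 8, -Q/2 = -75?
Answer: -1029638823/3073151 ≈ -335.04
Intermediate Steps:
Q = 150 (Q = -2*(-75) = 150)
D(l) = 8 + l
X(U) = 150 - U²
X(-181)/(21993 + Z(116)) - 46366/k(D(1), 139) = (150 - 1*(-181)²)/(21993 + 116) - 46366/139 = (150 - 1*32761)/22109 - 46366*1/139 = (150 - 32761)*(1/22109) - 46366/139 = -32611*1/22109 - 46366/139 = -32611/22109 - 46366/139 = -1029638823/3073151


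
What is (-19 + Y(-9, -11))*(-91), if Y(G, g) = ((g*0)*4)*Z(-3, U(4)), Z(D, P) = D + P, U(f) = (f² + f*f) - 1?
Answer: 1729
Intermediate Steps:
U(f) = -1 + 2*f² (U(f) = (f² + f²) - 1 = 2*f² - 1 = -1 + 2*f²)
Y(G, g) = 0 (Y(G, g) = ((g*0)*4)*(-3 + (-1 + 2*4²)) = (0*4)*(-3 + (-1 + 2*16)) = 0*(-3 + (-1 + 32)) = 0*(-3 + 31) = 0*28 = 0)
(-19 + Y(-9, -11))*(-91) = (-19 + 0)*(-91) = -19*(-91) = 1729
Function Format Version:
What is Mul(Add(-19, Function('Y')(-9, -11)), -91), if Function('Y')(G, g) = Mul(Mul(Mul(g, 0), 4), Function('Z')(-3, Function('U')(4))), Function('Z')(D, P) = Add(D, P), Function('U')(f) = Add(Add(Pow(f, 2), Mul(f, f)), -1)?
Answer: 1729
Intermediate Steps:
Function('U')(f) = Add(-1, Mul(2, Pow(f, 2))) (Function('U')(f) = Add(Add(Pow(f, 2), Pow(f, 2)), -1) = Add(Mul(2, Pow(f, 2)), -1) = Add(-1, Mul(2, Pow(f, 2))))
Function('Y')(G, g) = 0 (Function('Y')(G, g) = Mul(Mul(Mul(g, 0), 4), Add(-3, Add(-1, Mul(2, Pow(4, 2))))) = Mul(Mul(0, 4), Add(-3, Add(-1, Mul(2, 16)))) = Mul(0, Add(-3, Add(-1, 32))) = Mul(0, Add(-3, 31)) = Mul(0, 28) = 0)
Mul(Add(-19, Function('Y')(-9, -11)), -91) = Mul(Add(-19, 0), -91) = Mul(-19, -91) = 1729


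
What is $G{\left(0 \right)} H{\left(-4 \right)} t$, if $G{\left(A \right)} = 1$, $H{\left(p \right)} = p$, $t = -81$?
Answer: $324$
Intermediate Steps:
$G{\left(0 \right)} H{\left(-4 \right)} t = 1 \left(-4\right) \left(-81\right) = \left(-4\right) \left(-81\right) = 324$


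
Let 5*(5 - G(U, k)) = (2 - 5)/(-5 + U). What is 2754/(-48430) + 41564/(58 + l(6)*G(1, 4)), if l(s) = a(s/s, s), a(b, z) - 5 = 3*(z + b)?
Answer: 10062187543/44579815 ≈ 225.71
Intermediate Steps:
a(b, z) = 5 + 3*b + 3*z (a(b, z) = 5 + 3*(z + b) = 5 + 3*(b + z) = 5 + (3*b + 3*z) = 5 + 3*b + 3*z)
G(U, k) = 5 + 3/(5*(-5 + U)) (G(U, k) = 5 - (2 - 5)/(5*(-5 + U)) = 5 - (-3)/(5*(-5 + U)) = 5 + 3/(5*(-5 + U)))
l(s) = 8 + 3*s (l(s) = 5 + 3*(s/s) + 3*s = 5 + 3*1 + 3*s = 5 + 3 + 3*s = 8 + 3*s)
2754/(-48430) + 41564/(58 + l(6)*G(1, 4)) = 2754/(-48430) + 41564/(58 + (8 + 3*6)*((-122 + 25*1)/(5*(-5 + 1)))) = 2754*(-1/48430) + 41564/(58 + (8 + 18)*((⅕)*(-122 + 25)/(-4))) = -1377/24215 + 41564/(58 + 26*((⅕)*(-¼)*(-97))) = -1377/24215 + 41564/(58 + 26*(97/20)) = -1377/24215 + 41564/(58 + 1261/10) = -1377/24215 + 41564/(1841/10) = -1377/24215 + 41564*(10/1841) = -1377/24215 + 415640/1841 = 10062187543/44579815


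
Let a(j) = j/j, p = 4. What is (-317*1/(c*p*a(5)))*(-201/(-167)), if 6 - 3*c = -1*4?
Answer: -191151/6680 ≈ -28.615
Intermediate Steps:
c = 10/3 (c = 2 - (-1)*4/3 = 2 - ⅓*(-4) = 2 + 4/3 = 10/3 ≈ 3.3333)
a(j) = 1
(-317*1/(c*p*a(5)))*(-201/(-167)) = (-317/((1*4)*(10/3)))*(-201/(-167)) = (-317/(4*(10/3)))*(-201*(-1/167)) = -317/40/3*(201/167) = -317*3/40*(201/167) = -951/40*201/167 = -191151/6680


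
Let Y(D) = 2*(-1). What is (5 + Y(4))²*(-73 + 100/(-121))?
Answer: -80397/121 ≈ -664.44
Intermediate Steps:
Y(D) = -2
(5 + Y(4))²*(-73 + 100/(-121)) = (5 - 2)²*(-73 + 100/(-121)) = 3²*(-73 + 100*(-1/121)) = 9*(-73 - 100/121) = 9*(-8933/121) = -80397/121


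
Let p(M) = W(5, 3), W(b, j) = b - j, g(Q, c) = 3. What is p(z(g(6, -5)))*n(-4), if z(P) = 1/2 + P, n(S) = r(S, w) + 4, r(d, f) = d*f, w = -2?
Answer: 24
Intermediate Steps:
n(S) = 4 - 2*S (n(S) = S*(-2) + 4 = -2*S + 4 = 4 - 2*S)
z(P) = 1/2 + P
p(M) = 2 (p(M) = 5 - 1*3 = 5 - 3 = 2)
p(z(g(6, -5)))*n(-4) = 2*(4 - 2*(-4)) = 2*(4 + 8) = 2*12 = 24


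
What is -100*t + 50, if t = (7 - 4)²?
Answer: -850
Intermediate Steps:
t = 9 (t = 3² = 9)
-100*t + 50 = -100*9 + 50 = -900 + 50 = -850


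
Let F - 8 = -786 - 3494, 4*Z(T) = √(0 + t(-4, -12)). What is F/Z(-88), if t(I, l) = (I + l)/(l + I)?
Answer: -17088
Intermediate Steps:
t(I, l) = 1 (t(I, l) = (I + l)/(I + l) = 1)
Z(T) = ¼ (Z(T) = √(0 + 1)/4 = √1/4 = (¼)*1 = ¼)
F = -4272 (F = 8 + (-786 - 3494) = 8 - 4280 = -4272)
F/Z(-88) = -4272/¼ = -4272*4 = -17088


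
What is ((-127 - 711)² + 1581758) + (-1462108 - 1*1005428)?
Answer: -183534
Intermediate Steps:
((-127 - 711)² + 1581758) + (-1462108 - 1*1005428) = ((-838)² + 1581758) + (-1462108 - 1005428) = (702244 + 1581758) - 2467536 = 2284002 - 2467536 = -183534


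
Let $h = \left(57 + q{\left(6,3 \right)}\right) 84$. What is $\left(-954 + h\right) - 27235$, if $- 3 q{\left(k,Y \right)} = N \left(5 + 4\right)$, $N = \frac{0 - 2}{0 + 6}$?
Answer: $-23317$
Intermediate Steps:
$N = - \frac{1}{3}$ ($N = - \frac{2}{6} = \left(-2\right) \frac{1}{6} = - \frac{1}{3} \approx -0.33333$)
$q{\left(k,Y \right)} = 1$ ($q{\left(k,Y \right)} = - \frac{\left(- \frac{1}{3}\right) \left(5 + 4\right)}{3} = - \frac{\left(- \frac{1}{3}\right) 9}{3} = \left(- \frac{1}{3}\right) \left(-3\right) = 1$)
$h = 4872$ ($h = \left(57 + 1\right) 84 = 58 \cdot 84 = 4872$)
$\left(-954 + h\right) - 27235 = \left(-954 + 4872\right) - 27235 = 3918 - 27235 = -23317$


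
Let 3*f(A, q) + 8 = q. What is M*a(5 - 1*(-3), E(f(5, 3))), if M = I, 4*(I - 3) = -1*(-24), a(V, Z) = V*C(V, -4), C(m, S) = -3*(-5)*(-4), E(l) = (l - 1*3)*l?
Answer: -4320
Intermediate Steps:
f(A, q) = -8/3 + q/3
E(l) = l*(-3 + l) (E(l) = (l - 3)*l = (-3 + l)*l = l*(-3 + l))
C(m, S) = -60 (C(m, S) = 15*(-4) = -60)
a(V, Z) = -60*V (a(V, Z) = V*(-60) = -60*V)
I = 9 (I = 3 + (-1*(-24))/4 = 3 + (1/4)*24 = 3 + 6 = 9)
M = 9
M*a(5 - 1*(-3), E(f(5, 3))) = 9*(-60*(5 - 1*(-3))) = 9*(-60*(5 + 3)) = 9*(-60*8) = 9*(-480) = -4320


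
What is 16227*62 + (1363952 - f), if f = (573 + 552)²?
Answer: 1104401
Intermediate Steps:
f = 1265625 (f = 1125² = 1265625)
16227*62 + (1363952 - f) = 16227*62 + (1363952 - 1*1265625) = 1006074 + (1363952 - 1265625) = 1006074 + 98327 = 1104401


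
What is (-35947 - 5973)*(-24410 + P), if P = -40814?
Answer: 2734190080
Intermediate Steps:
(-35947 - 5973)*(-24410 + P) = (-35947 - 5973)*(-24410 - 40814) = -41920*(-65224) = 2734190080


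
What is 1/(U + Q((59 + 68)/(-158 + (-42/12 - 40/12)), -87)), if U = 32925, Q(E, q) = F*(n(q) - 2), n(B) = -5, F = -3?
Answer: 1/32946 ≈ 3.0353e-5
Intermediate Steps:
Q(E, q) = 21 (Q(E, q) = -3*(-5 - 2) = -3*(-7) = 21)
1/(U + Q((59 + 68)/(-158 + (-42/12 - 40/12)), -87)) = 1/(32925 + 21) = 1/32946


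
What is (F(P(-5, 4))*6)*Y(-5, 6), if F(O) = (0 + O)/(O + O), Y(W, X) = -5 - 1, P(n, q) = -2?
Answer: -18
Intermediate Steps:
Y(W, X) = -6
F(O) = ½ (F(O) = O/((2*O)) = O*(1/(2*O)) = ½)
(F(P(-5, 4))*6)*Y(-5, 6) = ((½)*6)*(-6) = 3*(-6) = -18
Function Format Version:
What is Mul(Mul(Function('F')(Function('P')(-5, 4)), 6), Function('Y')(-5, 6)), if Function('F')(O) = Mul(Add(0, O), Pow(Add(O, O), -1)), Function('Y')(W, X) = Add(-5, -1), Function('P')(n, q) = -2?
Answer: -18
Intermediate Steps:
Function('Y')(W, X) = -6
Function('F')(O) = Rational(1, 2) (Function('F')(O) = Mul(O, Pow(Mul(2, O), -1)) = Mul(O, Mul(Rational(1, 2), Pow(O, -1))) = Rational(1, 2))
Mul(Mul(Function('F')(Function('P')(-5, 4)), 6), Function('Y')(-5, 6)) = Mul(Mul(Rational(1, 2), 6), -6) = Mul(3, -6) = -18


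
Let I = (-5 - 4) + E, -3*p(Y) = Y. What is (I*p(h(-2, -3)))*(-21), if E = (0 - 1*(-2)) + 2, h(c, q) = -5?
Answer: 175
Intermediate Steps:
E = 4 (E = (0 + 2) + 2 = 2 + 2 = 4)
p(Y) = -Y/3
I = -5 (I = (-5 - 4) + 4 = -9 + 4 = -5)
(I*p(h(-2, -3)))*(-21) = -(-5)*(-5)/3*(-21) = -5*5/3*(-21) = -25/3*(-21) = 175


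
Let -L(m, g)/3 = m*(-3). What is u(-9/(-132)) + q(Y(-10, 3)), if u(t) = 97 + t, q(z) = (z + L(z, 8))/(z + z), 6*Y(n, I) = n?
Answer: 4491/44 ≈ 102.07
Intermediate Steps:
Y(n, I) = n/6
L(m, g) = 9*m (L(m, g) = -3*m*(-3) = -(-9)*m = 9*m)
q(z) = 5 (q(z) = (z + 9*z)/(z + z) = (10*z)/((2*z)) = (10*z)*(1/(2*z)) = 5)
u(-9/(-132)) + q(Y(-10, 3)) = (97 - 9/(-132)) + 5 = (97 - 9*(-1/132)) + 5 = (97 + 3/44) + 5 = 4271/44 + 5 = 4491/44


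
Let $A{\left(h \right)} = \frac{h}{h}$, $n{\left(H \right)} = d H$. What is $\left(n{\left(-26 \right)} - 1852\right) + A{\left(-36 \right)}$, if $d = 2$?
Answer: $-1903$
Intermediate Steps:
$n{\left(H \right)} = 2 H$
$A{\left(h \right)} = 1$
$\left(n{\left(-26 \right)} - 1852\right) + A{\left(-36 \right)} = \left(2 \left(-26\right) - 1852\right) + 1 = \left(-52 - 1852\right) + 1 = -1904 + 1 = -1903$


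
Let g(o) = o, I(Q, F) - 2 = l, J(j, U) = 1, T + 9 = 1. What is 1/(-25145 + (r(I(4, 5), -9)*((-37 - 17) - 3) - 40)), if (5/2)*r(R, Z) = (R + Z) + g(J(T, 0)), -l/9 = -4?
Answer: -1/25869 ≈ -3.8656e-5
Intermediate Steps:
T = -8 (T = -9 + 1 = -8)
l = 36 (l = -9*(-4) = 36)
I(Q, F) = 38 (I(Q, F) = 2 + 36 = 38)
r(R, Z) = ⅖ + 2*R/5 + 2*Z/5 (r(R, Z) = 2*((R + Z) + 1)/5 = 2*(1 + R + Z)/5 = ⅖ + 2*R/5 + 2*Z/5)
1/(-25145 + (r(I(4, 5), -9)*((-37 - 17) - 3) - 40)) = 1/(-25145 + ((⅖ + (⅖)*38 + (⅖)*(-9))*((-37 - 17) - 3) - 40)) = 1/(-25145 + ((⅖ + 76/5 - 18/5)*(-54 - 3) - 40)) = 1/(-25145 + (12*(-57) - 40)) = 1/(-25145 + (-684 - 40)) = 1/(-25145 - 724) = 1/(-25869) = -1/25869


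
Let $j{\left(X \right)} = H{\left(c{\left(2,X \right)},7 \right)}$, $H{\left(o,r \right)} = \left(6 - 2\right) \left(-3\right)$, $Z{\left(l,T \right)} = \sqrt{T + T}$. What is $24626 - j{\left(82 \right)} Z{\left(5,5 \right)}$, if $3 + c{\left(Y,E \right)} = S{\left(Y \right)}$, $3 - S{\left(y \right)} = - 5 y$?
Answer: $24626 + 12 \sqrt{10} \approx 24664.0$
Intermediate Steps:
$S{\left(y \right)} = 3 + 5 y$ ($S{\left(y \right)} = 3 - - 5 y = 3 + 5 y$)
$c{\left(Y,E \right)} = 5 Y$ ($c{\left(Y,E \right)} = -3 + \left(3 + 5 Y\right) = 5 Y$)
$Z{\left(l,T \right)} = \sqrt{2} \sqrt{T}$ ($Z{\left(l,T \right)} = \sqrt{2 T} = \sqrt{2} \sqrt{T}$)
$H{\left(o,r \right)} = -12$ ($H{\left(o,r \right)} = 4 \left(-3\right) = -12$)
$j{\left(X \right)} = -12$
$24626 - j{\left(82 \right)} Z{\left(5,5 \right)} = 24626 - - 12 \sqrt{2} \sqrt{5} = 24626 - - 12 \sqrt{10} = 24626 + 12 \sqrt{10}$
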